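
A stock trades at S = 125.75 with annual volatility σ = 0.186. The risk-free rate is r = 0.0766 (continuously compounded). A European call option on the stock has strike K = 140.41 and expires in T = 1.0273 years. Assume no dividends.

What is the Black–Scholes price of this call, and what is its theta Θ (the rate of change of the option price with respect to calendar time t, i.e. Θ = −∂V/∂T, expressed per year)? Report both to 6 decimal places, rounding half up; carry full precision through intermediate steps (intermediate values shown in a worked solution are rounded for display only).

price = 7.711713
Θ = -8.535057

σ√T = 0.186·√1.0273 = 0.188522
d₁ = (ln(S/K) + (r+σ²/2)T) / (σ√T) = (ln(125.75/140.41) + (0.0766+0.186²/2)·1.0273) / 0.188522 = (-0.110271 + 0.096461) / 0.188522 = -0.073251
d₂ = d₁ − σ√T = -0.073251 − 0.188522 = -0.261773
e^{−rT} = e^{−0.0766·1.0273} = 0.924325
N(d₁) = 0.470803,  N(d₂) = 0.396748
Call price V = S·N(d₁) − K·e^{−rT}·N(d₂) = 59.203480 − 51.491767 = 7.711713
φ(d₁) = (1/√(2π))·e^{−d₁²/2} = 0.397873
Θ = −S·φ(d₁)·σ/(2√T) − r·K·e^{−rT}·N(d₂) = −4.590788 − 3.944269 = -8.535057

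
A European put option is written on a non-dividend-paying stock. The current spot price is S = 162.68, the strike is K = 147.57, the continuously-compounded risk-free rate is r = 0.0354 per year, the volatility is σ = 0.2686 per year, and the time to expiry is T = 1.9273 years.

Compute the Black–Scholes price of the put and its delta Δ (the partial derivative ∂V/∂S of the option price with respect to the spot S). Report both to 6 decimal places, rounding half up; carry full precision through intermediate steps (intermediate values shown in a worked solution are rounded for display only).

price = 11.930741
Δ = -0.264074

σ√T = 0.2686·√1.9273 = 0.372890
d₁ = (ln(S/K) + (r+σ²/2)T) / (σ√T) = (ln(162.68/147.57) + (0.0354+0.2686²/2)·1.9273) / 0.372890 = (0.097482 + 0.137750) / 0.372890 = 0.630836
d₂ = d₁ − σ√T = 0.630836 − 0.372890 = 0.257946
e^{−rT} = e^{−0.0354·1.9273} = 0.934049
N(−d₁) = 0.264074,  N(−d₂) = 0.398224
Put price V = K·e^{−rT}·N(−d₂) − S·N(−d₁) = 54.890292 − 42.959551 = 11.930741
Δ = −N(−d₁) = -0.264074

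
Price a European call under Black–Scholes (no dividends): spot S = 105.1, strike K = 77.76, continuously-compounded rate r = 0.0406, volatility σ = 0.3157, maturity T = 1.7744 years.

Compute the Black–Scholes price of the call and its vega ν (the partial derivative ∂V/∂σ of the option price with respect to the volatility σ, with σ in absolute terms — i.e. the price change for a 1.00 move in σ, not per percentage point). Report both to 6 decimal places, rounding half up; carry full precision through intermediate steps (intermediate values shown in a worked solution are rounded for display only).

price = 36.460917
ν = 30.566100

σ√T = 0.3157·√1.7744 = 0.420533
d₁ = (ln(S/K) + (r+σ²/2)T) / (σ√T) = (ln(105.1/77.76) + (0.0406+0.3157²/2)·1.7744) / 0.420533 = (0.301285 + 0.160465) / 0.420533 = 1.098010
d₂ = d₁ − σ√T = 1.098010 − 0.420533 = 0.677477
e^{−rT} = e^{−0.0406·1.7744} = 0.930493
N(d₁) = 0.863900,  N(d₂) = 0.750948
Call price V = S·N(d₁) − K·e^{−rT}·N(d₂) = 90.795892 − 54.334974 = 36.460917
φ(d₁) = (1/√(2π))·e^{−d₁²/2} = 0.218329
ν = S·φ(d₁)·√T = 30.566100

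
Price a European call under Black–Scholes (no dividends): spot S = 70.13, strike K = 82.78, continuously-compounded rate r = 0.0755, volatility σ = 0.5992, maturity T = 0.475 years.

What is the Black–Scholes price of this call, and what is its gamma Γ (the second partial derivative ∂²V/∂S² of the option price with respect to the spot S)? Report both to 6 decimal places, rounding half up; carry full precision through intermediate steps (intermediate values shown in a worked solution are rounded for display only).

price = 7.994747
Γ = 0.013694

σ√T = 0.5992·√0.475 = 0.412970
d₁ = (ln(S/K) + (r+σ²/2)T) / (σ√T) = (ln(70.13/82.78) + (0.0755+0.5992²/2)·0.475) / 0.412970 = (-0.165836 + 0.121135) / 0.412970 = -0.108243
d₂ = d₁ − σ√T = -0.108243 − 0.412970 = -0.521213
e^{−rT} = e^{−0.0755·0.475} = 0.964773
N(d₁) = 0.456901,  N(d₂) = 0.301109
Call price V = S·N(d₁) − K·e^{−rT}·N(d₂) = 32.042497 − 24.047750 = 7.994747
φ(d₁) = (1/√(2π))·e^{−d₁²/2} = 0.396612
Γ = φ(d₁) / (S·σ·√T) = 0.013694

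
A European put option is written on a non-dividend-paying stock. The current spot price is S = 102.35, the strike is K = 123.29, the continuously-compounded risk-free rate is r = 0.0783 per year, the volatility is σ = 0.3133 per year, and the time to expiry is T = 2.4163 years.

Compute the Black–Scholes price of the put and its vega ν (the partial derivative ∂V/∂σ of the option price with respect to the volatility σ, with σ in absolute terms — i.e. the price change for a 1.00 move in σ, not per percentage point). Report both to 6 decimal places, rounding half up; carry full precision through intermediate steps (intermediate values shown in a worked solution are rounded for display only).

price = 19.504823
ν = 61.521340

σ√T = 0.3133·√2.4163 = 0.487008
d₁ = (ln(S/K) + (r+σ²/2)T) / (σ√T) = (ln(102.35/123.29) + (0.0783+0.3133²/2)·2.4163) / 0.487008 = (-0.186141 + 0.307785) / 0.487008 = 0.249777
d₂ = d₁ − σ√T = 0.249777 − 0.487008 = -0.237230
e^{−rT} = e^{−0.0783·2.4163} = 0.827624
N(−d₁) = 0.401380,  N(−d₂) = 0.593761
Put price V = K·e^{−rT}·N(−d₂) − S·N(−d₁) = 60.586037 − 41.081215 = 19.504823
φ(d₁) = (1/√(2π))·e^{−d₁²/2} = 0.386690
ν = S·φ(d₁)·√T = 61.521340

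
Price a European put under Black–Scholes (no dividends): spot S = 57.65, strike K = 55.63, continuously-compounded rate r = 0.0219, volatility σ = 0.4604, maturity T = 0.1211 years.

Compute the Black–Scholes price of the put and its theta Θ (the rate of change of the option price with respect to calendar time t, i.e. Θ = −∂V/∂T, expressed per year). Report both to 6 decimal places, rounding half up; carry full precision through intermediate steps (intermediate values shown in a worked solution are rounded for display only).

σ√T = 0.4604·√0.1211 = 0.160217
d₁ = (ln(S/K) + (r+σ²/2)T) / (σ√T) = (ln(57.65/55.63) + (0.0219+0.4604²/2)·0.1211) / 0.160217 = (0.035668 + 0.015487) / 0.160217 = 0.319283
d₂ = d₁ − σ√T = 0.319283 − 0.160217 = 0.159066
e^{−rT} = e^{−0.0219·0.1211} = 0.997351
N(−d₁) = 0.374756,  N(−d₂) = 0.436808
Put price V = K·e^{−rT}·N(−d₂) − S·N(−d₁) = 24.235289 − 21.604686 = 2.630603
φ(d₁) = (1/√(2π))·e^{−d₁²/2} = 0.379117
Θ = −S·φ(d₁)·σ/(2√T) + r·K·e^{−rT}·N(−d₂) = −14.457936 + 0.530753 = -13.927184

price = 2.630603
Θ = -13.927184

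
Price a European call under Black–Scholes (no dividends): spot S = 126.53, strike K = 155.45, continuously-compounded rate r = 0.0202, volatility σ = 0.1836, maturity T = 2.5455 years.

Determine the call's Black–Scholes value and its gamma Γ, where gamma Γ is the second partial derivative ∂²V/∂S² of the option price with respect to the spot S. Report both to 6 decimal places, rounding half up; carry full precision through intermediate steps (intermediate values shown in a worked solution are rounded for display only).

σ√T = 0.1836·√2.5455 = 0.292927
d₁ = (ln(S/K) + (r+σ²/2)T) / (σ√T) = (ln(126.53/155.45) + (0.0202+0.1836²/2)·2.5455) / 0.292927 = (-0.205845 + 0.094322) / 0.292927 = -0.380718
d₂ = d₁ − σ√T = -0.380718 − 0.292927 = -0.673645
e^{−rT} = e^{−0.0202·2.5455} = 0.949880
N(d₁) = 0.351706,  N(d₂) = 0.250269
Call price V = S·N(d₁) − K·e^{−rT}·N(d₂) = 44.501395 − 36.954387 = 7.547007
φ(d₁) = (1/√(2π))·e^{−d₁²/2} = 0.371053
Γ = φ(d₁) / (S·σ·√T) = 0.010011

price = 7.547007
Γ = 0.010011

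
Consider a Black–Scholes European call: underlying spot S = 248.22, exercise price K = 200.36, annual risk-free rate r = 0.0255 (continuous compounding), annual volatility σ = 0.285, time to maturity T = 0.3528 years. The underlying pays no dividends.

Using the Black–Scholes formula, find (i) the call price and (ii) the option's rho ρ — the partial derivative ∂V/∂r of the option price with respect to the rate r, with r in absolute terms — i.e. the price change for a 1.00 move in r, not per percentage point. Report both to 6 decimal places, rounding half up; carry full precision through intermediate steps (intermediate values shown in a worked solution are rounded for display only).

σ√T = 0.285·√0.3528 = 0.169281
d₁ = (ln(S/K) + (r+σ²/2)T) / (σ√T) = (ln(248.22/200.36) + (0.0255+0.285²/2)·0.3528) / 0.169281 = (0.214200 + 0.023324) / 0.169281 = 1.403133
d₂ = d₁ − σ√T = 1.403133 − 0.169281 = 1.233851
e^{−rT} = e^{−0.0255·0.3528} = 0.991044
N(d₁) = 0.919711,  N(d₂) = 0.891371
Call price V = S·N(d₁) − K·e^{−rT}·N(d₂) = 228.290749 − 176.995550 = 51.295199
ρ = K·T·e^{−rT}·N(d₂) = 62.444030

price = 51.295199
ρ = 62.444030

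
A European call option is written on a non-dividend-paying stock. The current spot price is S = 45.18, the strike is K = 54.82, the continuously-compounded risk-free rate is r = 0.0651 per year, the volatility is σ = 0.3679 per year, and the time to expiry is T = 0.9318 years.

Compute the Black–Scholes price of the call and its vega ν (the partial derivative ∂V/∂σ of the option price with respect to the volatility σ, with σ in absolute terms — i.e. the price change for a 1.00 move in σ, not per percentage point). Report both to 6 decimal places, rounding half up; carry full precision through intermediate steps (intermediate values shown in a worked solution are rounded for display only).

price = 4.077851
ν = 17.067025

σ√T = 0.3679·√0.9318 = 0.355133
d₁ = (ln(S/K) + (r+σ²/2)T) / (σ√T) = (ln(45.18/54.82) + (0.0651+0.3679²/2)·0.9318) / 0.355133 = (-0.193401 + 0.123720) / 0.355133 = -0.196210
d₂ = d₁ − σ√T = -0.196210 − 0.355133 = -0.551343
e^{−rT} = e^{−0.0651·0.9318} = 0.941143
N(d₁) = 0.422223,  N(d₂) = 0.290699
Call price V = S·N(d₁) − K·e^{−rT}·N(d₂) = 19.076032 − 14.998181 = 4.077851
φ(d₁) = (1/√(2π))·e^{−d₁²/2} = 0.391336
ν = S·φ(d₁)·√T = 17.067025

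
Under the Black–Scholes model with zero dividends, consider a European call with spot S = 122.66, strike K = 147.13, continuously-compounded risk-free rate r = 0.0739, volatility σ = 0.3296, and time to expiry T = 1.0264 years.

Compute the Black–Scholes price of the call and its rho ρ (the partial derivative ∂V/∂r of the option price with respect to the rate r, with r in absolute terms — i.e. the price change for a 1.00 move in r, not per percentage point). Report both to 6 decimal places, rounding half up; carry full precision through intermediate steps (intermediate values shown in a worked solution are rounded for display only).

σ√T = 0.3296·√1.0264 = 0.333922
d₁ = (ln(S/K) + (r+σ²/2)T) / (σ√T) = (ln(122.66/147.13) + (0.0739+0.3296²/2)·1.0264) / 0.333922 = (-0.181900 + 0.131603) / 0.333922 = -0.150625
d₂ = d₁ − σ√T = -0.150625 − 0.333922 = -0.484548
e^{−rT} = e^{−0.0739·1.0264} = 0.926954
N(d₁) = 0.440136,  N(d₂) = 0.313999
Call price V = S·N(d₁) − K·e^{−rT}·N(d₂) = 53.987031 − 42.824001 = 11.163030
ρ = K·T·e^{−rT}·N(d₂) = 43.954554

price = 11.163030
ρ = 43.954554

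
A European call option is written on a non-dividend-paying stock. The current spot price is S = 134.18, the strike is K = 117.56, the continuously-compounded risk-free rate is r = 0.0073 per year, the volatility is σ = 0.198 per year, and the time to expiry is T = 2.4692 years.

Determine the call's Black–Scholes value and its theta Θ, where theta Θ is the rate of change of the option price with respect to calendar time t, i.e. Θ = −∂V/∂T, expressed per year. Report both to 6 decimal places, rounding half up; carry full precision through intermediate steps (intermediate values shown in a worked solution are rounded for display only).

price = 26.537855
Θ = -3.280163

σ√T = 0.198·√2.4692 = 0.311131
d₁ = (ln(S/K) + (r+σ²/2)T) / (σ√T) = (ln(134.18/117.56) + (0.0073+0.198²/2)·2.4692) / 0.311131 = (0.132233 + 0.066426) / 0.311131 = 0.638508
d₂ = d₁ − σ√T = 0.638508 − 0.311131 = 0.327377
e^{−rT} = e^{−0.0073·2.4692} = 0.982136
N(d₁) = 0.738429,  N(d₂) = 0.628309
Call price V = S·N(d₁) − K·e^{−rT}·N(d₂) = 99.082348 − 72.544493 = 26.537855
φ(d₁) = (1/√(2π))·e^{−d₁²/2} = 0.325372
Θ = −S·φ(d₁)·σ/(2√T) − r·K·e^{−rT}·N(d₂) = −2.750588 − 0.529575 = -3.280163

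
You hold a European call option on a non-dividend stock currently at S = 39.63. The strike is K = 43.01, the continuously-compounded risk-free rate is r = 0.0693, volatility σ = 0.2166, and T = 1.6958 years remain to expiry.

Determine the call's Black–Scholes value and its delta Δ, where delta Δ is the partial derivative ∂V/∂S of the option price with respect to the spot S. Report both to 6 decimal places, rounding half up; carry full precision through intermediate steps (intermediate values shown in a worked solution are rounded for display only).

σ√T = 0.2166·√1.6958 = 0.282063
d₁ = (ln(S/K) + (r+σ²/2)T) / (σ√T) = (ln(39.63/43.01) + (0.0693+0.2166²/2)·1.6958) / 0.282063 = (-0.081846 + 0.157299) / 0.282063 = 0.267502
d₂ = d₁ − σ√T = 0.267502 − 0.282063 = -0.014561
e^{−rT} = e^{−0.0693·1.6958} = 0.889124
N(d₁) = 0.605459,  N(d₂) = 0.494191
Call price V = S·N(d₁) − K·e^{−rT}·N(d₂) = 23.994329 − 18.898475 = 5.095854
Δ = N(d₁) = 0.605459

price = 5.095854
Δ = 0.605459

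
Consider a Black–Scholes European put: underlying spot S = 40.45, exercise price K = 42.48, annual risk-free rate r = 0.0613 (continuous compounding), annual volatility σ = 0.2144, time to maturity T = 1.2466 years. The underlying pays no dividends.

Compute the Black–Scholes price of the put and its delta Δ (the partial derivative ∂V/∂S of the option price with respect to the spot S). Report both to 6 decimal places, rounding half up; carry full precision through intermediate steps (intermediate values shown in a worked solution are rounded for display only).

price = 3.278778
Δ = -0.407353

σ√T = 0.2144·√1.2466 = 0.239380
d₁ = (ln(S/K) + (r+σ²/2)T) / (σ√T) = (ln(40.45/42.48) + (0.0613+0.2144²/2)·1.2466) / 0.239380 = (-0.048967 + 0.105068) / 0.239380 = 0.234361
d₂ = d₁ − σ√T = 0.234361 − 0.239380 = -0.005020
e^{−rT} = e^{−0.0613·1.2466} = 0.926430
N(−d₁) = 0.407353,  N(−d₂) = 0.502003
Put price V = K·e^{−rT}·N(−d₂) − S·N(−d₁) = 19.756187 − 16.477410 = 3.278778
Δ = −N(−d₁) = -0.407353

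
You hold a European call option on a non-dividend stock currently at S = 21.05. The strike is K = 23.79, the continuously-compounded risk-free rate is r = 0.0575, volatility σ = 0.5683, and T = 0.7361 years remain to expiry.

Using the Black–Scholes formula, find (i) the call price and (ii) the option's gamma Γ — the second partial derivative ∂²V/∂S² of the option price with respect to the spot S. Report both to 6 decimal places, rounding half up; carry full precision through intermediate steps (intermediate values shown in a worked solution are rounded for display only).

σ√T = 0.5683·√0.7361 = 0.487580
d₁ = (ln(S/K) + (r+σ²/2)T) / (σ√T) = (ln(21.05/23.79) + (0.0575+0.5683²/2)·0.7361) / 0.487580 = (-0.122365 + 0.161193) / 0.487580 = 0.079635
d₂ = d₁ − σ√T = 0.079635 − 0.487580 = -0.407946
e^{−rT} = e^{−0.0575·0.7361} = 0.958557
N(d₁) = 0.531736,  N(d₂) = 0.341657
Call price V = S·N(d₁) − K·e^{−rT}·N(d₂) = 11.193043 − 7.791169 = 3.401874
φ(d₁) = (1/√(2π))·e^{−d₁²/2} = 0.397679
Γ = φ(d₁) / (S·σ·√T) = 0.038747

price = 3.401874
Γ = 0.038747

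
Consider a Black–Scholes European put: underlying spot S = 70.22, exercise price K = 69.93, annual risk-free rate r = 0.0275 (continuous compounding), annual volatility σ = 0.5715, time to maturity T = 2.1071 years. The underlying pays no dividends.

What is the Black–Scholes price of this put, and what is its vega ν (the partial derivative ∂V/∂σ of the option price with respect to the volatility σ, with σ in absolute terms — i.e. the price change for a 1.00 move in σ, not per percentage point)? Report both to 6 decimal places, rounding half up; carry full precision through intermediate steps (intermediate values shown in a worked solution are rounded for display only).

price = 19.854586
ν = 36.070783

σ√T = 0.5715·√2.1071 = 0.829581
d₁ = (ln(S/K) + (r+σ²/2)T) / (σ√T) = (ln(70.22/69.93) + (0.0275+0.5715²/2)·2.1071) / 0.829581 = (0.004138 + 0.402048) / 0.829581 = 0.489628
d₂ = d₁ − σ√T = 0.489628 − 0.829581 = -0.339953
e^{−rT} = e^{−0.0275·2.1071} = 0.943702
N(−d₁) = 0.312199,  N(−d₂) = 0.633054
Put price V = K·e^{−rT}·N(−d₂) − S·N(−d₁) = 41.777172 − 21.922587 = 19.854586
φ(d₁) = (1/√(2π))·e^{−d₁²/2} = 0.353877
ν = S·φ(d₁)·√T = 36.070783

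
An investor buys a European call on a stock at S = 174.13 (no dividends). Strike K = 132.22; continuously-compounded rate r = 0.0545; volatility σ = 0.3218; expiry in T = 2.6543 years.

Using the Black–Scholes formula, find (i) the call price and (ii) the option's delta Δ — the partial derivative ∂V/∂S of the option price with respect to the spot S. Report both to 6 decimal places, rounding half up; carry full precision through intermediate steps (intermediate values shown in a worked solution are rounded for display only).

price = 68.418127
Δ = 0.856161

σ√T = 0.3218·√2.6543 = 0.524277
d₁ = (ln(S/K) + (r+σ²/2)T) / (σ√T) = (ln(174.13/132.22) + (0.0545+0.3218²/2)·2.6543) / 0.524277 = (0.275335 + 0.282093) / 0.524277 = 1.063231
d₂ = d₁ − σ√T = 1.063231 − 0.524277 = 0.538953
e^{−rT} = e^{−0.0545·2.6543} = 0.865317
N(d₁) = 0.856161,  N(d₂) = 0.705040
Call price V = S·N(d₁) − K·e^{−rT}·N(d₂) = 149.083366 − 80.665240 = 68.418127
Δ = N(d₁) = 0.856161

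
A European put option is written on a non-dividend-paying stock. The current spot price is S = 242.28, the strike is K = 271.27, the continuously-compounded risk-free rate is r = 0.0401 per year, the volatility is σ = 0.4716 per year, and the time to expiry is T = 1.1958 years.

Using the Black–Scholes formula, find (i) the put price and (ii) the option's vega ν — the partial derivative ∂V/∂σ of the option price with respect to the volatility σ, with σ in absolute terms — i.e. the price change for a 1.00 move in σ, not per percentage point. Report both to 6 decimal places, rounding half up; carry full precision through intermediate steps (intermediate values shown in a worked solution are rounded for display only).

σ√T = 0.4716·√1.1958 = 0.515707
d₁ = (ln(S/K) + (r+σ²/2)T) / (σ√T) = (ln(242.28/271.27) + (0.0401+0.4716²/2)·1.1958) / 0.515707 = (-0.113021 + 0.180928) / 0.515707 = 0.131679
d₂ = d₁ − σ√T = 0.131679 − 0.515707 = -0.384028
e^{−rT} = e^{−0.0401·1.1958} = 0.953180
N(−d₁) = 0.447619,  N(−d₂) = 0.649521
Put price V = K·e^{−rT}·N(−d₂) − S·N(−d₁) = 167.946097 − 108.449133 = 59.496964
φ(d₁) = (1/√(2π))·e^{−d₁²/2} = 0.395499
ν = S·φ(d₁)·√T = 104.783210

price = 59.496964
ν = 104.783210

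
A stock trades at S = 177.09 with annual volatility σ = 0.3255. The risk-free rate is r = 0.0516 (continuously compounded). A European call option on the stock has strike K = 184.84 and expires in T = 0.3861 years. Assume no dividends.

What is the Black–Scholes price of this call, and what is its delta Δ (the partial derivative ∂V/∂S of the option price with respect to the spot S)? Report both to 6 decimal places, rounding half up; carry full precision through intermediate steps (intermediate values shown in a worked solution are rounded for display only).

price = 12.470267
Δ = 0.495156

σ√T = 0.3255·√0.3861 = 0.202256
d₁ = (ln(S/K) + (r+σ²/2)T) / (σ√T) = (ln(177.09/184.84) + (0.0516+0.3255²/2)·0.3861) / 0.202256 = (-0.042833 + 0.040376) / 0.202256 = -0.012143
d₂ = d₁ − σ√T = -0.012143 − 0.202256 = -0.214399
e^{−rT} = e^{−0.0516·0.3861} = 0.980274
N(d₁) = 0.495156,  N(d₂) = 0.415118
Call price V = S·N(d₁) − K·e^{−rT}·N(d₂) = 87.687113 − 75.216846 = 12.470267
Δ = N(d₁) = 0.495156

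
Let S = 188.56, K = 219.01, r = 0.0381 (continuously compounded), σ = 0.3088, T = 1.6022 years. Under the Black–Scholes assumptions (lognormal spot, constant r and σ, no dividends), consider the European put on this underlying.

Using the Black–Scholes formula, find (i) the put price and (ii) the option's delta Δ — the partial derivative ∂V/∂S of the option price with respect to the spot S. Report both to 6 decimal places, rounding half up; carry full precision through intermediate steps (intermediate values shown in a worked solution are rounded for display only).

σ√T = 0.3088·√1.6022 = 0.390873
d₁ = (ln(S/K) + (r+σ²/2)T) / (σ√T) = (ln(188.56/219.01) + (0.0381+0.3088²/2)·1.6022) / 0.390873 = (-0.149701 + 0.137435) / 0.390873 = -0.031382
d₂ = d₁ − σ√T = -0.031382 − 0.390873 = -0.422255
e^{−rT} = e^{−0.0381·1.6022} = 0.940782
N(−d₁) = 0.512518,  N(−d₂) = 0.663581
Put price V = K·e^{−rT}·N(−d₂) − S·N(−d₁) = 136.724597 − 96.640327 = 40.084270
Δ = −N(−d₁) = -0.512518

price = 40.084270
Δ = -0.512518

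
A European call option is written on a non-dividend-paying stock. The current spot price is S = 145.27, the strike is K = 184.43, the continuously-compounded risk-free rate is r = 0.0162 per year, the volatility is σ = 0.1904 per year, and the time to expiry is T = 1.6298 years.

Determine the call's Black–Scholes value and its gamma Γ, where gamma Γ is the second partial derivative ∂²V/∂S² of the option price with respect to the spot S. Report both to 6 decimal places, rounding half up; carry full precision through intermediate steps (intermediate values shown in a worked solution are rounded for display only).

σ√T = 0.1904·√1.6298 = 0.243072
d₁ = (ln(S/K) + (r+σ²/2)T) / (σ√T) = (ln(145.27/184.43) + (0.0162+0.1904²/2)·1.6298) / 0.243072 = (-0.238676 + 0.055945) / 0.243072 = -0.751759
d₂ = d₁ − σ√T = -0.751759 − 0.243072 = -0.994831
e^{−rT} = e^{−0.0162·1.6298} = 0.973943
N(d₁) = 0.226098,  N(d₂) = 0.159909
Call price V = S·N(d₁) − K·e^{−rT}·N(d₂) = 32.845248 − 28.723589 = 4.121658
φ(d₁) = (1/√(2π))·e^{−d₁²/2} = 0.300740
Γ = φ(d₁) / (S·σ·√T) = 0.008517

price = 4.121658
Γ = 0.008517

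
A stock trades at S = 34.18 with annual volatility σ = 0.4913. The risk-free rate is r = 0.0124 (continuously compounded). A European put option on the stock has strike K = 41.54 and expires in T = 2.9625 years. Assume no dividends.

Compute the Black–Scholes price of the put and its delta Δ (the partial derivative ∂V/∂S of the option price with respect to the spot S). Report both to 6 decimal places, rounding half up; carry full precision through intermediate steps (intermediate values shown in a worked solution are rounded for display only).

price = 15.286592
Δ = -0.406859

σ√T = 0.4913·√2.9625 = 0.845621
d₁ = (ln(S/K) + (r+σ²/2)T) / (σ√T) = (ln(34.18/41.54) + (0.0124+0.4913²/2)·2.9625) / 0.845621 = (-0.195016 + 0.394273) / 0.845621 = 0.235633
d₂ = d₁ − σ√T = 0.235633 − 0.845621 = -0.609988
e^{−rT} = e^{−0.0124·2.9625} = 0.963932
N(−d₁) = 0.406859,  N(−d₂) = 0.729065
Put price V = K·e^{−rT}·N(−d₂) − S·N(−d₁) = 29.193019 − 13.906427 = 15.286592
Δ = −N(−d₁) = -0.406859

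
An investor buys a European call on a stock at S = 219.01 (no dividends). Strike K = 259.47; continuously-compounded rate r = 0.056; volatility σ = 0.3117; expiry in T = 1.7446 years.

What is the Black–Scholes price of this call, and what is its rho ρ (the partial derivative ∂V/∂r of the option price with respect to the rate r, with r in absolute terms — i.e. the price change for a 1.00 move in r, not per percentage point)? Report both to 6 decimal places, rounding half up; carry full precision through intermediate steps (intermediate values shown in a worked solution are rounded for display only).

price = 29.448576
ρ = 144.450600

σ√T = 0.3117·√1.7446 = 0.411704
d₁ = (ln(S/K) + (r+σ²/2)T) / (σ√T) = (ln(219.01/259.47) + (0.056+0.3117²/2)·1.7446) / 0.411704 = (-0.169524 + 0.182448) / 0.411704 = 0.031391
d₂ = d₁ − σ√T = 0.031391 − 0.411704 = -0.380313
e^{−rT} = e^{−0.056·1.7446} = 0.906923
N(d₁) = 0.512521,  N(d₂) = 0.351857
Call price V = S·N(d₁) − K·e^{−rT}·N(d₂) = 112.247269 − 82.798693 = 29.448576
ρ = K·T·e^{−rT}·N(d₂) = 144.450600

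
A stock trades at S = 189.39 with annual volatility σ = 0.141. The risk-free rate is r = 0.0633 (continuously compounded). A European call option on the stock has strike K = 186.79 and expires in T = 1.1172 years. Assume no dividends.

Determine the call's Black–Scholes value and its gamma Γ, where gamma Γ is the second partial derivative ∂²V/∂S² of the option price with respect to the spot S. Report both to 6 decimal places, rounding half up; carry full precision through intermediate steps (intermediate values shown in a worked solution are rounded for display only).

σ√T = 0.141·√1.1172 = 0.149034
d₁ = (ln(S/K) + (r+σ²/2)T) / (σ√T) = (ln(189.39/186.79) + (0.0633+0.141²/2)·1.1172) / 0.149034 = (0.013823 + 0.081824) / 0.149034 = 0.641785
d₂ = d₁ − σ√T = 0.641785 − 0.149034 = 0.492752
e^{−rT} = e^{−0.0633·1.1172} = 0.931724
N(d₁) = 0.739494,  N(d₂) = 0.688906
Call price V = S·N(d₁) − K·e^{−rT}·N(d₂) = 140.052720 − 119.894927 = 20.157793
φ(d₁) = (1/√(2π))·e^{−d₁²/2} = 0.324691
Γ = φ(d₁) / (S·σ·√T) = 0.011503

price = 20.157793
Γ = 0.011503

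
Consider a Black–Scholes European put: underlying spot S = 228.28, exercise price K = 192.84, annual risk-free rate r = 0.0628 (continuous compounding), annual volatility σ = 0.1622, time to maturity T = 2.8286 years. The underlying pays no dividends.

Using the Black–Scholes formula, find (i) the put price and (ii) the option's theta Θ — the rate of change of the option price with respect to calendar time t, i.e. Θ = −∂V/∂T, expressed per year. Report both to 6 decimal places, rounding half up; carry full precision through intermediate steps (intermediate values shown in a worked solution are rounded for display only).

price = 2.526372
Θ = -0.330801

σ√T = 0.1622·√2.8286 = 0.272795
d₁ = (ln(S/K) + (r+σ²/2)T) / (σ√T) = (ln(228.28/192.84) + (0.0628+0.1622²/2)·2.8286) / 0.272795 = (0.168712 + 0.214845) / 0.272795 = 1.406025
d₂ = d₁ − σ√T = 1.406025 − 0.272795 = 1.133230
e^{−rT} = e^{−0.0628·2.8286} = 0.837247
N(−d₁) = 0.079858,  N(−d₂) = 0.128559
Put price V = K·e^{−rT}·N(−d₂) − S·N(−d₁) = 20.756435 − 18.230063 = 2.526372
φ(d₁) = (1/√(2π))·e^{−d₁²/2} = 0.148467
Θ = −S·φ(d₁)·σ/(2√T) + r·K·e^{−rT}·N(−d₂) = −1.634305 + 1.303504 = -0.330801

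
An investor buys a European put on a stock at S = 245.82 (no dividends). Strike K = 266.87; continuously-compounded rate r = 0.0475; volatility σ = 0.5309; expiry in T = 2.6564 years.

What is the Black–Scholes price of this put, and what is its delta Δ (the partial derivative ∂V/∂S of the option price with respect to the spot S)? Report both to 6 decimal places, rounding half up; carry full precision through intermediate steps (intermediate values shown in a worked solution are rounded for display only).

σ√T = 0.5309·√2.6564 = 0.865286
d₁ = (ln(S/K) + (r+σ²/2)T) / (σ√T) = (ln(245.82/266.87) + (0.0475+0.5309²/2)·2.6564) / 0.865286 = (-0.082162 + 0.500539) / 0.865286 = 0.483513
d₂ = d₁ − σ√T = 0.483513 − 0.865286 = -0.381773
e^{−rT} = e^{−0.0475·2.6564} = 0.881457
N(−d₁) = 0.314366,  N(−d₂) = 0.648685
Put price V = K·e^{−rT}·N(−d₂) − S·N(−d₁) = 152.593082 − 77.277428 = 75.315655
Δ = −N(−d₁) = -0.314366

price = 75.315655
Δ = -0.314366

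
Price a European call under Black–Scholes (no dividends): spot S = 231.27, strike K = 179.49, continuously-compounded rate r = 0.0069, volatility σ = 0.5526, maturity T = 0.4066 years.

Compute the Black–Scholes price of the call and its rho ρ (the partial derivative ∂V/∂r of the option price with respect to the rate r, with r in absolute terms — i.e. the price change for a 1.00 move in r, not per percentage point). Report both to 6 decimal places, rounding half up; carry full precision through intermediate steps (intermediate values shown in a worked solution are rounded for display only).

price = 61.974599
ρ = 51.614249

σ√T = 0.5526·√0.4066 = 0.352366
d₁ = (ln(S/K) + (r+σ²/2)T) / (σ√T) = (ln(231.27/179.49) + (0.0069+0.5526²/2)·0.4066) / 0.352366 = (0.253466 + 0.064887) / 0.352366 = 0.903471
d₂ = d₁ − σ√T = 0.903471 − 0.352366 = 0.551105
e^{−rT} = e^{−0.0069·0.4066} = 0.997198
N(d₁) = 0.816862,  N(d₂) = 0.709219
Call price V = S·N(d₁) − K·e^{−rT}·N(d₂) = 188.915693 − 126.941093 = 61.974599
ρ = K·T·e^{−rT}·N(d₂) = 51.614249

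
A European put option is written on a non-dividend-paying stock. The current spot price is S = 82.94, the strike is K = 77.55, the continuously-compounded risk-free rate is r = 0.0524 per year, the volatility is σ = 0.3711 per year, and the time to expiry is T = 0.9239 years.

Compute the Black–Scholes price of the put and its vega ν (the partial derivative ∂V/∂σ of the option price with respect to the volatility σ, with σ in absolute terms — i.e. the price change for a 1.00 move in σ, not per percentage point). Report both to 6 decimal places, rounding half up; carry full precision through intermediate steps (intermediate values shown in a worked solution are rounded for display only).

price = 7.142981
ν = 28.032782

σ√T = 0.3711·√0.9239 = 0.356700
d₁ = (ln(S/K) + (r+σ²/2)T) / (σ√T) = (ln(82.94/77.55) + (0.0524+0.3711²/2)·0.9239) / 0.356700 = (0.067195 + 0.112030) / 0.356700 = 0.502451
d₂ = d₁ − σ√T = 0.502451 − 0.356700 = 0.145751
e^{−rT} = e^{−0.0524·0.9239} = 0.952741
N(−d₁) = 0.307675,  N(−d₂) = 0.442059
Put price V = K·e^{−rT}·N(−d₂) − S·N(−d₁) = 32.661554 − 25.518573 = 7.142981
φ(d₁) = (1/√(2π))·e^{−d₁²/2} = 0.351633
ν = S·φ(d₁)·√T = 28.032782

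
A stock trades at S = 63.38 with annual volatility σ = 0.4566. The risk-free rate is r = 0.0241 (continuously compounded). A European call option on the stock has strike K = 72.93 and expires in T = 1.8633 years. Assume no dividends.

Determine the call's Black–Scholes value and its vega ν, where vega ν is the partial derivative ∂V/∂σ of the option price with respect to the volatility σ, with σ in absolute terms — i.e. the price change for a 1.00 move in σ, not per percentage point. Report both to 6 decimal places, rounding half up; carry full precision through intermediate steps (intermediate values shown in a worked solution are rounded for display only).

σ√T = 0.4566·√1.8633 = 0.623272
d₁ = (ln(S/K) + (r+σ²/2)T) / (σ√T) = (ln(63.38/72.93) + (0.0241+0.4566²/2)·1.8633) / 0.623272 = (-0.140352 + 0.239139) / 0.623272 = 0.158498
d₂ = d₁ − σ√T = 0.158498 − 0.623272 = -0.464773
e^{−rT} = e^{−0.0241·1.8633} = 0.956088
N(d₁) = 0.562968,  N(d₂) = 0.321047
Call price V = S·N(d₁) − K·e^{−rT}·N(d₂) = 35.680908 − 22.385796 = 13.295113
φ(d₁) = (1/√(2π))·e^{−d₁²/2} = 0.393963
ν = S·φ(d₁)·√T = 34.083845

price = 13.295113
ν = 34.083845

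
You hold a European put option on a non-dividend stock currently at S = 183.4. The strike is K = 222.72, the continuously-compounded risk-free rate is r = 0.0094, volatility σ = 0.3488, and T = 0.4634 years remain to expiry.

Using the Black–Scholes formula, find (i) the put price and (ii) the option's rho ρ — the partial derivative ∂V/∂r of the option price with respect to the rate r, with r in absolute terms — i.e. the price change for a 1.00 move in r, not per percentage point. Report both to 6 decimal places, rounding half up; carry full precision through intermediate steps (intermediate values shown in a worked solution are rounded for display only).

price = 44.086705
ρ = -84.346342

σ√T = 0.3488·√0.4634 = 0.237440
d₁ = (ln(S/K) + (r+σ²/2)T) / (σ√T) = (ln(183.4/222.72) + (0.0094+0.3488²/2)·0.4634) / 0.237440 = (-0.194246 + 0.032545) / 0.237440 = -0.681017
d₂ = d₁ − σ√T = -0.681017 − 0.237440 = -0.918457
e^{−rT} = e^{−0.0094·0.4634} = 0.995654
N(−d₁) = 0.752070,  N(−d₂) = 0.820810
Put price V = K·e^{−rT}·N(−d₂) − S·N(−d₁) = 182.016275 − 137.929570 = 44.086705
ρ = −K·T·e^{−rT}·N(−d₂) = -84.346342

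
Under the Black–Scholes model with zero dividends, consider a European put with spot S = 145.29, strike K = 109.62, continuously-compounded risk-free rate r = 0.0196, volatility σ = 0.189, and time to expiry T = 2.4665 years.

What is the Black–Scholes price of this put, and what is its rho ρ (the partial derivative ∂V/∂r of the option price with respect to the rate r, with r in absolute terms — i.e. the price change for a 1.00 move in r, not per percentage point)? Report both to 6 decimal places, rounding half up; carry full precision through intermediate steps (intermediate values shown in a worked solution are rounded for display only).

σ√T = 0.189·√2.4665 = 0.296826
d₁ = (ln(S/K) + (r+σ²/2)T) / (σ√T) = (ln(145.29/109.62) + (0.0196+0.189²/2)·2.4665) / 0.296826 = (0.281712 + 0.092396) / 0.296826 = 1.260361
d₂ = d₁ − σ√T = 1.260361 − 0.296826 = 0.963535
e^{−rT} = e^{−0.0196·2.4665} = 0.952807
N(−d₁) = 0.103770,  N(−d₂) = 0.167640
Put price V = K·e^{−rT}·N(−d₂) − S·N(−d₁) = 17.509402 − 15.076687 = 2.432715
ρ = −K·T·e^{−rT}·N(−d₂) = -43.186941

price = 2.432715
ρ = -43.186941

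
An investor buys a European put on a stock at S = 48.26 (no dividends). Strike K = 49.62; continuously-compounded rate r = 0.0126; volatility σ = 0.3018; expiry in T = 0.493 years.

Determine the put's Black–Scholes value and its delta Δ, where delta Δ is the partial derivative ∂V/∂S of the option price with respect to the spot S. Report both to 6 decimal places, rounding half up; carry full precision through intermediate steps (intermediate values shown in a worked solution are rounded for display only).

price = 4.664214
Δ = -0.498357

σ√T = 0.3018·√0.493 = 0.211906
d₁ = (ln(S/K) + (r+σ²/2)T) / (σ√T) = (ln(48.26/49.62) + (0.0126+0.3018²/2)·0.493) / 0.211906 = (-0.027791 + 0.028664) / 0.211906 = 0.004119
d₂ = d₁ − σ√T = 0.004119 − 0.211906 = -0.207786
e^{−rT} = e^{−0.0126·0.493} = 0.993807
N(−d₁) = 0.498357,  N(−d₂) = 0.582302
Put price V = K·e^{−rT}·N(−d₂) − S·N(−d₁) = 28.714906 − 24.050692 = 4.664214
Δ = −N(−d₁) = -0.498357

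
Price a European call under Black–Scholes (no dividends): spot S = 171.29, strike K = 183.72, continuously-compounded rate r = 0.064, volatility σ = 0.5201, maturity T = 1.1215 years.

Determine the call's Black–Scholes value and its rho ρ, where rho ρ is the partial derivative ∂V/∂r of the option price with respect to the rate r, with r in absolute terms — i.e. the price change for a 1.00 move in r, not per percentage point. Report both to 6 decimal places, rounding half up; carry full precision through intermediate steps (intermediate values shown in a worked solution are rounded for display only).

σ√T = 0.5201·√1.1215 = 0.550791
d₁ = (ln(S/K) + (r+σ²/2)T) / (σ√T) = (ln(171.29/183.72) + (0.064+0.5201²/2)·1.1215) / 0.550791 = (-0.070055 + 0.223461) / 0.550791 = 0.278520
d₂ = d₁ − σ√T = 0.278520 − 0.550791 = -0.272270
e^{−rT} = e^{−0.064·1.1215} = 0.930739
N(d₁) = 0.609693,  N(d₂) = 0.392707
Call price V = S·N(d₁) − K·e^{−rT}·N(d₂) = 104.434393 − 67.151115 = 37.283278
ρ = K·T·e^{−rT}·N(d₂) = 75.309976

price = 37.283278
ρ = 75.309976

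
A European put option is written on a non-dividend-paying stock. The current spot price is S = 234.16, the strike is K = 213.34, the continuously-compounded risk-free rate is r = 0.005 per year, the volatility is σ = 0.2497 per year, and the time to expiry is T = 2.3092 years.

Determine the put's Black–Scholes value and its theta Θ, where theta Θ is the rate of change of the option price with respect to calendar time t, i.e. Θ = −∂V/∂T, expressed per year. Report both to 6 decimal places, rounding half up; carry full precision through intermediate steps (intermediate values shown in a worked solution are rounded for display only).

price = 23.098922
Θ = -6.395722

σ√T = 0.2497·√2.3092 = 0.379445
d₁ = (ln(S/K) + (r+σ²/2)T) / (σ√T) = (ln(234.16/213.34) + (0.005+0.2497²/2)·2.3092) / 0.379445 = (0.093118 + 0.083535) / 0.379445 = 0.465556
d₂ = d₁ − σ√T = 0.465556 − 0.379445 = 0.086110
e^{−rT} = e^{−0.005·2.3092} = 0.988520
N(−d₁) = 0.320767,  N(−d₂) = 0.465689
Put price V = K·e^{−rT}·N(−d₂) − S·N(−d₁) = 98.209684 − 75.110762 = 23.098922
φ(d₁) = (1/√(2π))·e^{−d₁²/2} = 0.357969
Θ = −S·φ(d₁)·σ/(2√T) + r·K·e^{−rT}·N(−d₂) = −6.886771 + 0.491048 = -6.395722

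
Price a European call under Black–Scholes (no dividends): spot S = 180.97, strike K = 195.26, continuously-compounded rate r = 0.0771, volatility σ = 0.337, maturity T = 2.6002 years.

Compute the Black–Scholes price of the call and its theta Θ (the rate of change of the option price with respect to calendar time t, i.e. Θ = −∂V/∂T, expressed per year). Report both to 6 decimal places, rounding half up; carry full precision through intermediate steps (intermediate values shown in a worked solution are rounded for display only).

σ√T = 0.337·√2.6002 = 0.543417
d₁ = (ln(S/K) + (r+σ²/2)T) / (σ√T) = (ln(180.97/195.26) + (0.0771+0.337²/2)·2.6002) / 0.543417 = (-0.076001 + 0.348126) / 0.543417 = 0.500768
d₂ = d₁ − σ√T = 0.500768 − 0.543417 = -0.042649
e^{−rT} = e^{−0.0771·2.6002} = 0.818342
N(d₁) = 0.691733,  N(d₂) = 0.482991
Call price V = S·N(d₁) − K·e^{−rT}·N(d₂) = 125.182868 − 77.176760 = 48.006108
φ(d₁) = (1/√(2π))·e^{−d₁²/2} = 0.351930
Θ = −S·φ(d₁)·σ/(2√T) − r·K·e^{−rT}·N(d₂) = −6.655176 − 5.950328 = -12.605504

price = 48.006108
Θ = -12.605504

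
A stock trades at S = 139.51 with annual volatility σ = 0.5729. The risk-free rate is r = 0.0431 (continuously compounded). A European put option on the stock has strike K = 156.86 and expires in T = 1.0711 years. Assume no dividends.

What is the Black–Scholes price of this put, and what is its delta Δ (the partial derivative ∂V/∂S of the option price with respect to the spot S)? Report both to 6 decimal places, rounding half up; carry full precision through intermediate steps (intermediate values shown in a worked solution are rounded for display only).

price = 39.091358
Δ = -0.429903

σ√T = 0.5729·√1.0711 = 0.592917
d₁ = (ln(S/K) + (r+σ²/2)T) / (σ√T) = (ln(139.51/156.86) + (0.0431+0.5729²/2)·1.0711) / 0.592917 = (-0.117217 + 0.221940) / 0.592917 = 0.176622
d₂ = d₁ − σ√T = 0.176622 − 0.592917 = -0.416295
e^{−rT} = e^{−0.0431·1.0711} = 0.954885
N(−d₁) = 0.429903,  N(−d₂) = 0.661403
Put price V = K·e^{−rT}·N(−d₂) − S·N(−d₁) = 99.067071 − 59.975714 = 39.091358
Δ = −N(−d₁) = -0.429903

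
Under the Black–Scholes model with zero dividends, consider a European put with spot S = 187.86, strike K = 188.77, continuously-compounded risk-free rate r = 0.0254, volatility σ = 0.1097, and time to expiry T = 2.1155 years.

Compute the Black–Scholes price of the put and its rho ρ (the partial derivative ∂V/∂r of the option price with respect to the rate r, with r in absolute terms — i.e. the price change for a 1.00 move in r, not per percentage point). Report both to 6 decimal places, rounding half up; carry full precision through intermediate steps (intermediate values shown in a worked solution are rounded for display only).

price = 7.719556
ρ = -155.288388

σ√T = 0.1097·√2.1155 = 0.159556
d₁ = (ln(S/K) + (r+σ²/2)T) / (σ√T) = (ln(187.86/188.77) + (0.0254+0.1097²/2)·2.1155) / 0.159556 = (-0.004832 + 0.066463) / 0.159556 = 0.386262
d₂ = d₁ − σ√T = 0.386262 − 0.159556 = 0.226706
e^{−rT} = e^{−0.0254·2.1155} = 0.947684
N(−d₁) = 0.349651,  N(−d₂) = 0.410326
Put price V = K·e^{−rT}·N(−d₂) − S·N(−d₁) = 73.405052 − 65.685497 = 7.719556
ρ = −K·T·e^{−rT}·N(−d₂) = -155.288388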